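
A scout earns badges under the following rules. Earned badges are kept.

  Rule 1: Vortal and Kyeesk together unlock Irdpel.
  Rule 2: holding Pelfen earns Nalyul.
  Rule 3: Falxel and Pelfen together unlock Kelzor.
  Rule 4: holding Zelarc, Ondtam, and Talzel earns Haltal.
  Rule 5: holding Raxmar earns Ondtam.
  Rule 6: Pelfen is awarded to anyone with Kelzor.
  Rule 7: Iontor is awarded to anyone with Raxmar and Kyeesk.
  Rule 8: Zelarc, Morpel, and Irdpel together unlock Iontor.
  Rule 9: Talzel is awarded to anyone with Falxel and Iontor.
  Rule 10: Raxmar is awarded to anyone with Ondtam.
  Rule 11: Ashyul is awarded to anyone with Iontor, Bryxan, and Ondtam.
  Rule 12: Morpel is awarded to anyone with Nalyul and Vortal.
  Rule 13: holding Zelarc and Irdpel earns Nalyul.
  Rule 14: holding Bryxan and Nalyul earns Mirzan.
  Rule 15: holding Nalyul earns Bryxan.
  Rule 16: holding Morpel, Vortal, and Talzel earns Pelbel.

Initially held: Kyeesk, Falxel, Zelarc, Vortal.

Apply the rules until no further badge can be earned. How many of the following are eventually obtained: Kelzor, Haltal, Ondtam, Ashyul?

Kelzor would need Falxel and Pelfen (Rule 3), but Pelfen is never earned.
Haltal would need Zelarc, Ondtam, and Talzel (Rule 4), but Ondtam is never earned.
Ondtam would need Raxmar (Rule 5), but Raxmar is never earned.
Ashyul would need Iontor, Bryxan, and Ondtam (Rule 11), but Ondtam is never earned.
None of the 4 are reached.

0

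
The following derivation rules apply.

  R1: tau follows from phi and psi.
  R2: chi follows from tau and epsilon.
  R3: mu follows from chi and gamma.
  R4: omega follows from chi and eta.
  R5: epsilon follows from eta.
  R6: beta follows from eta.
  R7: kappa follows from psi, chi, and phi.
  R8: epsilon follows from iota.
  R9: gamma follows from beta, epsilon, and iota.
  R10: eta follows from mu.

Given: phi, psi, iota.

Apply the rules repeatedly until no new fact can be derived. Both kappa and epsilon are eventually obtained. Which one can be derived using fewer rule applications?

epsilon

epsilon: iota holds, so epsilon follows (R8). [1 rule application]
kappa: iota holds, so epsilon follows (R8). phi and psi hold, so tau follows (R1). From tau and epsilon, R2 gives chi. psi, chi, and phi hold, so kappa follows (R7). [4 rule applications]
epsilon needs fewer.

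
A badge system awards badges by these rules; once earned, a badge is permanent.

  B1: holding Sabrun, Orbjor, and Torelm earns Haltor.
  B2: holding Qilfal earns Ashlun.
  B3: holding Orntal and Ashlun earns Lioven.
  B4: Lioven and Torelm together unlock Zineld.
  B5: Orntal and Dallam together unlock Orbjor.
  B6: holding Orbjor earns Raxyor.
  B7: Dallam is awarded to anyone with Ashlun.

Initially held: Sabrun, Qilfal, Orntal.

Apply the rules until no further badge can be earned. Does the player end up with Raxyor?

With Qilfal, Ashlun is earned (B2).
With Ashlun, Dallam is earned (B7).
With Orntal and Dallam, Orbjor is earned (B5).
With Orbjor, Raxyor is earned (B6).

Yes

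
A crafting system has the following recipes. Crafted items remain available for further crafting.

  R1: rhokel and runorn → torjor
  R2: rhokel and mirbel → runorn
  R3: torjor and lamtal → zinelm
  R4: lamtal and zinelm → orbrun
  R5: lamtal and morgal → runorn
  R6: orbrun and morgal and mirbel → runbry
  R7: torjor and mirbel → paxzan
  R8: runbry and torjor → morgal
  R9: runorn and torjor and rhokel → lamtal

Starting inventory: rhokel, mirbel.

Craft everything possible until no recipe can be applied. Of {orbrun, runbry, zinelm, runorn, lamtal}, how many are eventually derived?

Using R2, rhokel and mirbel make runorn.
rhokel and runorn → torjor (R1).
runorn and torjor and rhokel → lamtal (R9).
Using R3, torjor and lamtal make zinelm.
lamtal and zinelm → orbrun (R4).
orbrun: reached.
runbry would need orbrun, morgal, and mirbel (R6), but morgal is never obtained.
zinelm: reached.
runorn: reached.
lamtal: reached.
Reached: orbrun, zinelm, runorn, and lamtal — 4 of the 5.

4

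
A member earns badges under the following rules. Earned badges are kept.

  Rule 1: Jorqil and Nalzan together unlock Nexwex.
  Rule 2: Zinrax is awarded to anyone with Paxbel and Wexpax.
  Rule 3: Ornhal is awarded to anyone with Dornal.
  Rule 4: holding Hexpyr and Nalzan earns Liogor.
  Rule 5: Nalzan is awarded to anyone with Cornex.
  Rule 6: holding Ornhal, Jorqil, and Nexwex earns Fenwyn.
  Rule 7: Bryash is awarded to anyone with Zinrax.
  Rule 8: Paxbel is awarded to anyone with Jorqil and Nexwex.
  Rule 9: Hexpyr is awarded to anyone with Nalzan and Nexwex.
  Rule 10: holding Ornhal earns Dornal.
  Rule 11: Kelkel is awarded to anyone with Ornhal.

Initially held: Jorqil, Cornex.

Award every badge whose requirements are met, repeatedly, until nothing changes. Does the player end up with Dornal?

Dornal would need Ornhal (Rule 10), but Ornhal is never earned.

No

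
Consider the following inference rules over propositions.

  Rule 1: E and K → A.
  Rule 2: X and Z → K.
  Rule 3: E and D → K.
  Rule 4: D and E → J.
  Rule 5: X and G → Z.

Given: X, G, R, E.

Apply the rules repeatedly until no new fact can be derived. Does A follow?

X and G hold, so Z follows (Rule 5).
X and Z hold, so K follows (Rule 2).
From E and K, Rule 1 gives A.

Yes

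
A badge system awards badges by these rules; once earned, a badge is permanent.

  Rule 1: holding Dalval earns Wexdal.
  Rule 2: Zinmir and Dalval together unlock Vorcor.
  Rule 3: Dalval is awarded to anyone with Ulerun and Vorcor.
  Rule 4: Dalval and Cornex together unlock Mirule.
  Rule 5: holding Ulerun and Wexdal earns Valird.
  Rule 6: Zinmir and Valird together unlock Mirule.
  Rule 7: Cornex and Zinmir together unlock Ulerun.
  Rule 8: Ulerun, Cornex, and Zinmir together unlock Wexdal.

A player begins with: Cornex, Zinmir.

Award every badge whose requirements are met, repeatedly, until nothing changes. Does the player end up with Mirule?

With Cornex and Zinmir, Ulerun is earned (Rule 7).
With Ulerun, Cornex, and Zinmir, Wexdal is earned (Rule 8).
With Ulerun and Wexdal, Valird is earned (Rule 5).
With Zinmir and Valird, Mirule is earned (Rule 6).

Yes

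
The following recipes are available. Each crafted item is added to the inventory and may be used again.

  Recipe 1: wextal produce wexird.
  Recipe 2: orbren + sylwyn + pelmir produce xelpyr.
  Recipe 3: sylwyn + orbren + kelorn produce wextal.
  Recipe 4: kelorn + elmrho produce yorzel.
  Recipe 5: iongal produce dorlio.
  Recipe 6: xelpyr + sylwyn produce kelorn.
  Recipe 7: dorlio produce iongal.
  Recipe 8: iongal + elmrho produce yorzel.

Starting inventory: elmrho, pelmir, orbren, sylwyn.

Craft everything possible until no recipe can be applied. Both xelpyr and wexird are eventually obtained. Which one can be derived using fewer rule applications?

xelpyr

xelpyr: Using Recipe 2, orbren, sylwyn, and pelmir make xelpyr. [1 rule application]
wexird: Using Recipe 2, orbren, sylwyn, and pelmir make xelpyr. Using Recipe 6, xelpyr and sylwyn make kelorn. Using Recipe 3, sylwyn, orbren, and kelorn make wextal. wextal → wexird (Recipe 1). [4 rule applications]
xelpyr needs fewer.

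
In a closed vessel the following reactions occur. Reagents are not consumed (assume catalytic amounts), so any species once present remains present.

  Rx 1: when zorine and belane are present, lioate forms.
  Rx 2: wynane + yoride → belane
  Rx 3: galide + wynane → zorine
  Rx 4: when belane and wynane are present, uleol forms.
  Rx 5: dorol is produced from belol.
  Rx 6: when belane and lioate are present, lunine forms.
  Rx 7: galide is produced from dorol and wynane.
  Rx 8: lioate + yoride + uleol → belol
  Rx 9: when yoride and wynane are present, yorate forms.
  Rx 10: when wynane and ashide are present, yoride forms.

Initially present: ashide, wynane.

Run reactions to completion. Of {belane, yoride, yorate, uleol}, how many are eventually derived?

4

wynane and ashide present → yoride forms (Rx 10).
wynane and yoride present → belane forms (Rx 2).
yoride and wynane present → yorate forms (Rx 9).
belane and wynane present → uleol forms (Rx 4).
belane: reached.
yoride: reached.
yorate: reached.
uleol: reached.
All 4 are reached.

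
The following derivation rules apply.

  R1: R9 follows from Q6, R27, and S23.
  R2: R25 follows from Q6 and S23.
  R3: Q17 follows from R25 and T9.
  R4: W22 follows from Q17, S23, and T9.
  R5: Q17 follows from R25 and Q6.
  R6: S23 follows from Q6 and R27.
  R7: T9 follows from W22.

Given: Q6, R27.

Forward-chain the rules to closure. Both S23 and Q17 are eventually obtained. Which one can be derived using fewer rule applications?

S23

S23: From Q6 and R27, R6 gives S23. [1 rule application]
Q17: From Q6 and R27, R6 gives S23. Q6 and S23 hold, so R25 follows (R2). R25 and Q6 hold, so Q17 follows (R5). [3 rule applications]
S23 needs fewer.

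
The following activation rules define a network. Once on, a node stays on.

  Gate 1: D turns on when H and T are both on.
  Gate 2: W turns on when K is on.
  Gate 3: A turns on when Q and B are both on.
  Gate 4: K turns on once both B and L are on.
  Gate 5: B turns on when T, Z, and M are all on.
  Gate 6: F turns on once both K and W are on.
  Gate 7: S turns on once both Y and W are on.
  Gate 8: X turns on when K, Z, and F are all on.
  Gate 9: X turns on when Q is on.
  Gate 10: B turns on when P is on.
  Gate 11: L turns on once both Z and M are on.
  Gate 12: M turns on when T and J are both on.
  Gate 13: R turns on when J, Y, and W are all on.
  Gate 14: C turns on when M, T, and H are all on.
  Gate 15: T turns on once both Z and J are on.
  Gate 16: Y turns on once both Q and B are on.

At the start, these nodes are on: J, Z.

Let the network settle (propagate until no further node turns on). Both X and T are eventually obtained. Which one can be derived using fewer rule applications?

T: Gate 15: Z and J on → T on. [1 rule application]
X: Gate 15: Z and J on → T on. Gate 12: T and J on → M on. Gate 5: T, Z, and M on → B on. Gate 11: Z and M on → L on. B and L are on, so K turns on (Gate 4). Gate 2: K on → W on. Gate 6: K and W on → F on. K, Z, and F are on, so X turns on (Gate 8). [8 rule applications]
T needs fewer.

T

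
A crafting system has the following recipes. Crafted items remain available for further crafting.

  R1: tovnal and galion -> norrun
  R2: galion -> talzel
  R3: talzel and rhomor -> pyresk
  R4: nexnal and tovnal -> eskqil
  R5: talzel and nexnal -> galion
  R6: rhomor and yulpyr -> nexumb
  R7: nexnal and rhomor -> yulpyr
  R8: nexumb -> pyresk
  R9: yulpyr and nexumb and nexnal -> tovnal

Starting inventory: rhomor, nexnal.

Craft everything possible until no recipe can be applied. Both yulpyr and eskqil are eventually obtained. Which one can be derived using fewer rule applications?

yulpyr

yulpyr: nexnal and rhomor -> yulpyr (R7). [1 rule application]
eskqil: nexnal and rhomor -> yulpyr (R7). rhomor and yulpyr -> nexumb (R6). yulpyr and nexumb and nexnal -> tovnal (R9). nexnal and tovnal -> eskqil (R4). [4 rule applications]
yulpyr needs fewer.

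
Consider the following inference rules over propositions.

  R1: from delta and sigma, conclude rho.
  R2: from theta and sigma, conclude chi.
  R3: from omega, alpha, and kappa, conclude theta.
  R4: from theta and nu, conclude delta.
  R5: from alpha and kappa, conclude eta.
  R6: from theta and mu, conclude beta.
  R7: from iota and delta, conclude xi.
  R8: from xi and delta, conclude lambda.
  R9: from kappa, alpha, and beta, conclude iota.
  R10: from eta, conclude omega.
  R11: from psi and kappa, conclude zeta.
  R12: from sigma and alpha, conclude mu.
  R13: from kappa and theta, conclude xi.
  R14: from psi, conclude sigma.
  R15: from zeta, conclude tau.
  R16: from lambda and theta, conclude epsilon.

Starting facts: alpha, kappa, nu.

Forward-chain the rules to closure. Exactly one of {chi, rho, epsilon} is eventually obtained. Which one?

alpha and kappa hold, so eta follows (R5).
From eta, R10 gives omega.
From omega, alpha, and kappa, R3 gives theta.
kappa and theta hold, so xi follows (R13).
theta and nu hold, so delta follows (R4).
xi and delta hold, so lambda follows (R8).
From lambda and theta, R16 gives epsilon.
chi would need theta and sigma (R2), but sigma is never established. rho would need delta and sigma (R1), but sigma is never established.

epsilon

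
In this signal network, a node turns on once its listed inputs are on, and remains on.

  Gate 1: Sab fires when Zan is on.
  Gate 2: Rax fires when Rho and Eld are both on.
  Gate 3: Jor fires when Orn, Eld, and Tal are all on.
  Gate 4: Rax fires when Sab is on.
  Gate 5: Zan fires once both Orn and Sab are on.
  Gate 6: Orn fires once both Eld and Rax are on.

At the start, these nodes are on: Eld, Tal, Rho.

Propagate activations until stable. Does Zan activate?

No

Zan would need Orn and Sab (Gate 5), but Sab never turns on.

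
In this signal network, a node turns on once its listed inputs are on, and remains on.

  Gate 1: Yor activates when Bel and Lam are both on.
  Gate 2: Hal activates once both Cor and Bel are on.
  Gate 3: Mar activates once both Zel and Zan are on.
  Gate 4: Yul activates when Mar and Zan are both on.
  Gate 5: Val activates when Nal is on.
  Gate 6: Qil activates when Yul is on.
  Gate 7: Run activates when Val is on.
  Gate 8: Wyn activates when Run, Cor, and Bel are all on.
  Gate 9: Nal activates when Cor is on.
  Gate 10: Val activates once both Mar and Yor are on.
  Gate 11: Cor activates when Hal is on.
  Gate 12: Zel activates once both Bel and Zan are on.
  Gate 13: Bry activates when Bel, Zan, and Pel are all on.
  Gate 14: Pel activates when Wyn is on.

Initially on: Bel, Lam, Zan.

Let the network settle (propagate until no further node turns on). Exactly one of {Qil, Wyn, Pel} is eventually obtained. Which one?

Qil

Bel and Zan are on, so Zel activates (Gate 12).
Zel and Zan are on, so Mar activates (Gate 3).
Gate 4: Mar and Zan on → Yul on.
Yul is on, so Qil activates (Gate 6).
Wyn would need Run, Cor, and Bel (Gate 8), but Cor never turns on. Pel would need Wyn (Gate 14), but Wyn never turns on.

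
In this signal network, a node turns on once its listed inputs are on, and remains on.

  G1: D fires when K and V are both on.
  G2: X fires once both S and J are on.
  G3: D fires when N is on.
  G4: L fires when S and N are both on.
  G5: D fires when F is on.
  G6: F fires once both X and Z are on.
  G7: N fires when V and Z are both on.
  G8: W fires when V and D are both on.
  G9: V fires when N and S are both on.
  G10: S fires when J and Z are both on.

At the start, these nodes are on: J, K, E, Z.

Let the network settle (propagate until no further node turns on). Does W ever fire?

No

W would need V and D (G8), but V never turns on.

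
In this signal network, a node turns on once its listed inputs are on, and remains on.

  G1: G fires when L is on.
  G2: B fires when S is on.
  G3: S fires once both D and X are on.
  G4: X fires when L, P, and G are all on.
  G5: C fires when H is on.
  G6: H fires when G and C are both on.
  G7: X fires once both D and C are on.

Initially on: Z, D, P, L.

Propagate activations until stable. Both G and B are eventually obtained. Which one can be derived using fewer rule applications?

G: G1: L on → G on. [1 rule application]
B: G1: L on → G on. L, P, and G are on, so X fires (G4). G3: D and X on → S on. S is on, so B fires (G2). [4 rule applications]
G needs fewer.

G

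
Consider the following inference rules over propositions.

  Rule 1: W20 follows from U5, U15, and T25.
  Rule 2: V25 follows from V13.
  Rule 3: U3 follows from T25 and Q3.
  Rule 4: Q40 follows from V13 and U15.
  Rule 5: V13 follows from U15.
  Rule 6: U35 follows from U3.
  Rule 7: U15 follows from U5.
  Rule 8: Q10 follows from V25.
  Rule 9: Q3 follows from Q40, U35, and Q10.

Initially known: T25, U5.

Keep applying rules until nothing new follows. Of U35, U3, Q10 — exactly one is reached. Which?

Q10

From U5, Rule 7 gives U15.
U15 holds, so V13 follows (Rule 5).
From V13, Rule 2 gives V25.
From V25, Rule 8 gives Q10.
U35 would need U3 (Rule 6), but U3 is never established. U3 would need T25 and Q3 (Rule 3), but Q3 is never established.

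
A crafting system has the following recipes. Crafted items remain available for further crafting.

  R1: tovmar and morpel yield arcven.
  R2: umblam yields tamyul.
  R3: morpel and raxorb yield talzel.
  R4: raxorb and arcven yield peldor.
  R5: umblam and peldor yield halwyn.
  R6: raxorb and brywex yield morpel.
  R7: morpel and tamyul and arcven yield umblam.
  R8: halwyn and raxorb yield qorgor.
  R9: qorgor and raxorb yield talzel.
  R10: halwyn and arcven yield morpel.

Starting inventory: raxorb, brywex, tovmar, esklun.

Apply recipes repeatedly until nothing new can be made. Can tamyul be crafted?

No

tamyul would need umblam (R2), but umblam is never obtained.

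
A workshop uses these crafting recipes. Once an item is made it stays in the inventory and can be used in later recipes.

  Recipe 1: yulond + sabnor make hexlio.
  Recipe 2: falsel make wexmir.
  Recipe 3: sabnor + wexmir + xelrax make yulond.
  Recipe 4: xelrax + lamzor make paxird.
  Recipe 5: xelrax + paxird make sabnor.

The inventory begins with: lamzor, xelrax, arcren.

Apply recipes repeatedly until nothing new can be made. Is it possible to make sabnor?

Using Recipe 4, xelrax and lamzor make paxird.
Using Recipe 5, xelrax and paxird make sabnor.

Yes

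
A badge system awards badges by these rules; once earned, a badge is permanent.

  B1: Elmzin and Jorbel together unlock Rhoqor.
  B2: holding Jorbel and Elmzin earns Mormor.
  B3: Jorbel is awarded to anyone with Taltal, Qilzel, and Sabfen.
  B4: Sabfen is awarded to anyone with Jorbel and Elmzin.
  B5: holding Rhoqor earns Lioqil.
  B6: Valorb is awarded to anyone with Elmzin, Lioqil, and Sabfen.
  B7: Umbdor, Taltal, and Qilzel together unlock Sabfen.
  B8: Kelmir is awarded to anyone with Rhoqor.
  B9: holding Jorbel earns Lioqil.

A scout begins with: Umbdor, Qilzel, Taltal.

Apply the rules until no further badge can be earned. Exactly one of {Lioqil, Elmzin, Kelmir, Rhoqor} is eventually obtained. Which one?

With Umbdor, Taltal, and Qilzel, Sabfen is earned (B7).
With Taltal, Qilzel, and Sabfen, Jorbel is earned (B3).
With Jorbel, Lioqil is earned (B9).
No rule produces Elmzin, and it is not given. Kelmir would need Rhoqor (B8), but Rhoqor is never earned. Rhoqor would need Elmzin and Jorbel (B1), but Elmzin is never earned.

Lioqil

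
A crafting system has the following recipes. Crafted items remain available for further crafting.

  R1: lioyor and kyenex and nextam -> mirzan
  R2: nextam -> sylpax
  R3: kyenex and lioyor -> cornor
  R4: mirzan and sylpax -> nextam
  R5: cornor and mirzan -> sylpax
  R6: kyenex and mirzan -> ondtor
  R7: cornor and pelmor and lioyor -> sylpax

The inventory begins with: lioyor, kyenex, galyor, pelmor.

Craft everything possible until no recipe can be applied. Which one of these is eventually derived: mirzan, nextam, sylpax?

Using R3, kyenex and lioyor make cornor.
Using R7, cornor, pelmor, and lioyor make sylpax.
mirzan would need lioyor, kyenex, and nextam (R1), but nextam is never obtained. nextam would need mirzan and sylpax (R4), but mirzan is never obtained.

sylpax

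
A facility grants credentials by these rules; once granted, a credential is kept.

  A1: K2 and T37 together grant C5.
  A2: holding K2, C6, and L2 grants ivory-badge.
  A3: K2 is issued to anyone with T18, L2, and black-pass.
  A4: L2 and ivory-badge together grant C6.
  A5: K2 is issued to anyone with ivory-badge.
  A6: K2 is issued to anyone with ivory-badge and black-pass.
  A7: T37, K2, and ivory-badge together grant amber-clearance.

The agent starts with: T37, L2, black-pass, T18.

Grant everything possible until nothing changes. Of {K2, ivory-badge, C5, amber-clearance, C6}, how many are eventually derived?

2

Holding T18, L2, and black-pass grants K2 (A3).
Holding K2 and T37 grants C5 (A1).
K2: reached.
ivory-badge would need K2, C6, and L2 (A2), but C6 is never granted.
C5: reached.
amber-clearance would need T37, K2, and ivory-badge (A7), but ivory-badge is never granted.
C6 would need L2 and ivory-badge (A4), but ivory-badge is never granted.
Reached: K2 and C5 — 2 of the 5.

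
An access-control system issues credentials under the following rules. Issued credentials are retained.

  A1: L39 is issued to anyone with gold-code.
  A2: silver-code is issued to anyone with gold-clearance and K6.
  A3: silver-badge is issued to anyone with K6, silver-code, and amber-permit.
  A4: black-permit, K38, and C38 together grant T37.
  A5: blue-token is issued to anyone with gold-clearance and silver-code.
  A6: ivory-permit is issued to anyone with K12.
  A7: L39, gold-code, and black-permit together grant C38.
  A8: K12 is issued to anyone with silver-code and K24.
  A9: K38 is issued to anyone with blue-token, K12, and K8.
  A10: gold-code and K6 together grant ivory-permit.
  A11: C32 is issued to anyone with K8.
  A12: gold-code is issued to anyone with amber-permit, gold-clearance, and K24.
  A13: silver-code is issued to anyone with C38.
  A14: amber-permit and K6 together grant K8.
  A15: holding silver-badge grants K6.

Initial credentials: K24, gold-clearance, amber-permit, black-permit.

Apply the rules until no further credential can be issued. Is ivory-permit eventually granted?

Yes

Holding amber-permit, gold-clearance, and K24 grants gold-code (A12).
Holding gold-code grants L39 (A1).
Holding L39, gold-code, and black-permit grants C38 (A7).
Holding C38 grants silver-code (A13).
Holding silver-code and K24 grants K12 (A8).
Holding K12 grants ivory-permit (A6).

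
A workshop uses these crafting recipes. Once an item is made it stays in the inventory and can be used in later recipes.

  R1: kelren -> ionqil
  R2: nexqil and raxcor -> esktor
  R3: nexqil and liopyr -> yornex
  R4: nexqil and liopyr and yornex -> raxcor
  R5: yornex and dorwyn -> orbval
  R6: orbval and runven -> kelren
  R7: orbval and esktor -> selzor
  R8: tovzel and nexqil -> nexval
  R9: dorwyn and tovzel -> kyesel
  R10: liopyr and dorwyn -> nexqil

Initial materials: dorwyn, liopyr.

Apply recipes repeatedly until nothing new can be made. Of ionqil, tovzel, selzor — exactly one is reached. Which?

selzor

liopyr and dorwyn -> nexqil (R10).
nexqil and liopyr -> yornex (R3).
Using R5, yornex and dorwyn make orbval.
nexqil and liopyr and yornex -> raxcor (R4).
nexqil and raxcor -> esktor (R2).
Using R7, orbval and esktor make selzor.
ionqil would need kelren (R1), but kelren is never obtained. No rule produces tovzel, and it is not given.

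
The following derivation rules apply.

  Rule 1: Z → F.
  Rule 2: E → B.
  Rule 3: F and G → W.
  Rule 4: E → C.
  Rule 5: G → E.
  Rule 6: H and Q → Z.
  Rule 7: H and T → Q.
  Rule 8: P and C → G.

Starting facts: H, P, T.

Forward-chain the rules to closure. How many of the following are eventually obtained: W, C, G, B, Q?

H and T hold, so Q follows (Rule 7).
W would need F and G (Rule 3), but G is never established.
C would need E (Rule 4), but E is never established.
G would need P and C (Rule 8), but C is never established.
B would need E (Rule 2), but E is never established.
Q: reached.
Reached: Q — 1 of the 5.

1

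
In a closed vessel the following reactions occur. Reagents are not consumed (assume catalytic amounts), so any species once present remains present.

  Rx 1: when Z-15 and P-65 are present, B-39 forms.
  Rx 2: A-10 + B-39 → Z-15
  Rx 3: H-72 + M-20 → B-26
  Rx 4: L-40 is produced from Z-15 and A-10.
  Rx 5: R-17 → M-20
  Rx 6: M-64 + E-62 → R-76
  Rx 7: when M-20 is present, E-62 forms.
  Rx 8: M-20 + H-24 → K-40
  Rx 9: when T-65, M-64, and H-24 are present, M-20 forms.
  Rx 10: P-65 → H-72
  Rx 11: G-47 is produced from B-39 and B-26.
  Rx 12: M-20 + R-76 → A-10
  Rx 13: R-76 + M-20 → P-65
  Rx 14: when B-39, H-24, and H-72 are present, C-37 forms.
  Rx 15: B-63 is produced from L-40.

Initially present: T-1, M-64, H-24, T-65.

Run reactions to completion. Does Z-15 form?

Z-15 would need A-10 and B-39 (Rx 2), but B-39 never forms.

No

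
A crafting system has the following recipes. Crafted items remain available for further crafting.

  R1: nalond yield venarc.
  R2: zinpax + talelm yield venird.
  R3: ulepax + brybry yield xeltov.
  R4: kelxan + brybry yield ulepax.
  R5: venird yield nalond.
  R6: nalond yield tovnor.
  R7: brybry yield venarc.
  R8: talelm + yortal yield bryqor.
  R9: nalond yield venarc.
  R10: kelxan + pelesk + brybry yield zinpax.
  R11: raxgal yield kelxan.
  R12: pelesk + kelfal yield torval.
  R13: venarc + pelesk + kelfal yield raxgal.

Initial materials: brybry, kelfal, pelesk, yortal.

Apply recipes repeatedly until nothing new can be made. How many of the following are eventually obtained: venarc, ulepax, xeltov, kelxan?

brybry → venarc (R7).
Using R13, venarc, pelesk, and kelfal make raxgal.
Using R11, raxgal makes kelxan.
Using R4, kelxan and brybry make ulepax.
Using R3, ulepax and brybry make xeltov.
venarc: reached.
ulepax: reached.
xeltov: reached.
kelxan: reached.
All 4 are reached.

4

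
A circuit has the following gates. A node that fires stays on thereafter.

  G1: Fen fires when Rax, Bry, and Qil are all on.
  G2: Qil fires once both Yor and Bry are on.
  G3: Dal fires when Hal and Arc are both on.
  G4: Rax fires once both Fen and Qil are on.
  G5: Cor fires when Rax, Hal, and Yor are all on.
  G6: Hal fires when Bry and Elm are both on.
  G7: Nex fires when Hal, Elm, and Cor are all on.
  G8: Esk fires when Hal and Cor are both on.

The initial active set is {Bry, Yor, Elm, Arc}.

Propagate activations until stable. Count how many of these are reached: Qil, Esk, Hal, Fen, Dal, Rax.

Bry and Elm are on, so Hal fires (G6).
Yor and Bry are on, so Qil fires (G2).
G3: Hal and Arc on → Dal on.
Qil: reached.
Esk would need Hal and Cor (G8), but Cor never turns on.
Hal: reached.
Fen would need Rax, Bry, and Qil (G1), but Rax never turns on.
Dal: reached.
Rax would need Fen and Qil (G4), but Fen never turns on.
Reached: Qil, Hal, and Dal — 3 of the 6.

3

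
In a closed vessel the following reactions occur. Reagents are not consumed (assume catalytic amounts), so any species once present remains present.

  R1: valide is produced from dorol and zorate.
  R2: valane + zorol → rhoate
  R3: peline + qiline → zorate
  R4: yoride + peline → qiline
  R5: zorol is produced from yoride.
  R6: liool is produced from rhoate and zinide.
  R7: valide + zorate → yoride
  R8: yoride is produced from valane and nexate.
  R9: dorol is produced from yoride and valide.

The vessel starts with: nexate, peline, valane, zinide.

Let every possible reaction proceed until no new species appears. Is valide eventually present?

valide would need dorol and zorate (R1), but dorol never forms.

No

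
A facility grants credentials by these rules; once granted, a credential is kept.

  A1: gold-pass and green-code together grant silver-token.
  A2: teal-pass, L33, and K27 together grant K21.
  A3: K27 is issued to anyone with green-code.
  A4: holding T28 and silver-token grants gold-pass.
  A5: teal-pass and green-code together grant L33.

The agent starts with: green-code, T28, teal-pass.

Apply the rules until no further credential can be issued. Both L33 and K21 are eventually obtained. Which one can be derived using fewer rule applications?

L33: Holding teal-pass and green-code grants L33 (A5). [1 rule application]
K21: Holding teal-pass and green-code grants L33 (A5). Holding green-code grants K27 (A3). Holding teal-pass, L33, and K27 grants K21 (A2). [3 rule applications]
L33 needs fewer.

L33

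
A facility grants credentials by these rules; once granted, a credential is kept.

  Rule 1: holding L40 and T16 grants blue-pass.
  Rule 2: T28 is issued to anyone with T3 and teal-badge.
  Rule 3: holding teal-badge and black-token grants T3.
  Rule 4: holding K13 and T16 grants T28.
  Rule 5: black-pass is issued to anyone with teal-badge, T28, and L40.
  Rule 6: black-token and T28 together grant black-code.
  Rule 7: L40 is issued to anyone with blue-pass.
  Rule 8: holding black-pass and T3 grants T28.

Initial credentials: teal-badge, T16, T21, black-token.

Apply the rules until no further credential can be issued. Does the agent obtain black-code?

Yes

Holding teal-badge and black-token grants T3 (Rule 3).
Holding T3 and teal-badge grants T28 (Rule 2).
Holding black-token and T28 grants black-code (Rule 6).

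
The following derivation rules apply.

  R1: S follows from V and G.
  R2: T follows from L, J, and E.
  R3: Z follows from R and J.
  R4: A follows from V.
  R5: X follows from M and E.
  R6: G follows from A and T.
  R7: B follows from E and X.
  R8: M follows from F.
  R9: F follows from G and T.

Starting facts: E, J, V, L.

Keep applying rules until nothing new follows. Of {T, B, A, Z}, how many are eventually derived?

3

L, J, and E hold, so T follows (R2).
From V, R4 gives A.
A and T hold, so G follows (R6).
From G and T, R9 gives F.
From F, R8 gives M.
From M and E, R5 gives X.
E and X hold, so B follows (R7).
T: reached.
B: reached.
A: reached.
Z would need R and J (R3), but R is never established.
Reached: T, B, and A — 3 of the 4.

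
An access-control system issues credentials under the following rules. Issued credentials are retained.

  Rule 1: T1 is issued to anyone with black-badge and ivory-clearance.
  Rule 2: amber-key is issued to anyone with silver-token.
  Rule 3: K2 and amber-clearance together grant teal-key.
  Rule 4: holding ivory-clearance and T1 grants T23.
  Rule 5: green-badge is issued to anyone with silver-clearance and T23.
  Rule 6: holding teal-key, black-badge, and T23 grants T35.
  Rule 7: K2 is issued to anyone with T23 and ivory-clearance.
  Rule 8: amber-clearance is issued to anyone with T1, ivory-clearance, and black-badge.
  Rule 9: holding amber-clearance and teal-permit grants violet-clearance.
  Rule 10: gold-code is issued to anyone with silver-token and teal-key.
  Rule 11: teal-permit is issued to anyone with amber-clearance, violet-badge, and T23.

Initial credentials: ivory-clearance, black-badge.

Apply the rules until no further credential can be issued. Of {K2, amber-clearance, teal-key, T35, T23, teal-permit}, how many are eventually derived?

5

Holding black-badge and ivory-clearance grants T1 (Rule 1).
Holding T1, ivory-clearance, and black-badge grants amber-clearance (Rule 8).
Holding ivory-clearance and T1 grants T23 (Rule 4).
Holding T23 and ivory-clearance grants K2 (Rule 7).
Holding K2 and amber-clearance grants teal-key (Rule 3).
Holding teal-key, black-badge, and T23 grants T35 (Rule 6).
K2: reached.
amber-clearance: reached.
teal-key: reached.
T35: reached.
T23: reached.
teal-permit would need amber-clearance, violet-badge, and T23 (Rule 11), but violet-badge is never granted.
Reached: K2, amber-clearance, teal-key, T35, and T23 — 5 of the 6.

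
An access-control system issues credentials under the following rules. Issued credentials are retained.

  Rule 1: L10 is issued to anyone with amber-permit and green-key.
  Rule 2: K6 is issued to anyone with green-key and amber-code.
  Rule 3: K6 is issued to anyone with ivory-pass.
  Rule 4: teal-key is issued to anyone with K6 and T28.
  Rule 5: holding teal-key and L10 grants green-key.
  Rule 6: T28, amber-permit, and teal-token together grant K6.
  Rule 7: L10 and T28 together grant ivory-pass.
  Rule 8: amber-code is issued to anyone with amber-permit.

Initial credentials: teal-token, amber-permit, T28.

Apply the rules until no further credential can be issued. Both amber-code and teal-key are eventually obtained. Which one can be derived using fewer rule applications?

amber-code: Holding amber-permit grants amber-code (Rule 8). [1 rule application]
teal-key: Holding T28, amber-permit, and teal-token grants K6 (Rule 6). Holding K6 and T28 grants teal-key (Rule 4). [2 rule applications]
amber-code needs fewer.

amber-code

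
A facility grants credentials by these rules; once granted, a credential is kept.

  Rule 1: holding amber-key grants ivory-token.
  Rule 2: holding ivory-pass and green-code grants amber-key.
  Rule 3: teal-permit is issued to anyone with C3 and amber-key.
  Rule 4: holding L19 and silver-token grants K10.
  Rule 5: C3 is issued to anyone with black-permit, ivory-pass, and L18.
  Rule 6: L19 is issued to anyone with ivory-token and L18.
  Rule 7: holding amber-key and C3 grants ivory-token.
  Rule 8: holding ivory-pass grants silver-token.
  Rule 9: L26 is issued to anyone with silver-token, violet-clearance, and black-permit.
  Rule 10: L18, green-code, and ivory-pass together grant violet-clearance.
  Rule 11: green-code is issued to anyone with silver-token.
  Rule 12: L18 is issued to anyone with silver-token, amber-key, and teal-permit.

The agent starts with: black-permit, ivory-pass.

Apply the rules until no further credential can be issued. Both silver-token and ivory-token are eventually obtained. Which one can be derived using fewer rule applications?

silver-token

silver-token: Holding ivory-pass grants silver-token (Rule 8). [1 rule application]
ivory-token: Holding ivory-pass grants silver-token (Rule 8). Holding silver-token grants green-code (Rule 11). Holding ivory-pass and green-code grants amber-key (Rule 2). Holding amber-key grants ivory-token (Rule 1). [4 rule applications]
silver-token needs fewer.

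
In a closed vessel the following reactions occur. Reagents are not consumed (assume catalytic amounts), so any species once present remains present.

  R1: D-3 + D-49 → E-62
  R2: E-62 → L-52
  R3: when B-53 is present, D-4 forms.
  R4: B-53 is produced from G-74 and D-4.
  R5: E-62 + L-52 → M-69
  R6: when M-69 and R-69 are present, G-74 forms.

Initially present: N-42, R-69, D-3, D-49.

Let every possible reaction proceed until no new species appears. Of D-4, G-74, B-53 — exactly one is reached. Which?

G-74

D-3 and D-49 present → E-62 forms (R1).
E-62 present → L-52 forms (R2).
E-62 and L-52 present → M-69 forms (R5).
M-69 and R-69 present → G-74 forms (R6).
D-4 would need B-53 (R3), but B-53 never forms. B-53 would need G-74 and D-4 (R4), but D-4 never forms.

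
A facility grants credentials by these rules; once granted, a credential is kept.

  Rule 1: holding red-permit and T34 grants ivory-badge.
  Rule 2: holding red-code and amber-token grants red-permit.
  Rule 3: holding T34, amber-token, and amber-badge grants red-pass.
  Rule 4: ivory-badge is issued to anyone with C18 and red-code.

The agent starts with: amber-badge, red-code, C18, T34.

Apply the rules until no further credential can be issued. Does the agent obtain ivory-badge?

Yes

Holding C18 and red-code grants ivory-badge (Rule 4).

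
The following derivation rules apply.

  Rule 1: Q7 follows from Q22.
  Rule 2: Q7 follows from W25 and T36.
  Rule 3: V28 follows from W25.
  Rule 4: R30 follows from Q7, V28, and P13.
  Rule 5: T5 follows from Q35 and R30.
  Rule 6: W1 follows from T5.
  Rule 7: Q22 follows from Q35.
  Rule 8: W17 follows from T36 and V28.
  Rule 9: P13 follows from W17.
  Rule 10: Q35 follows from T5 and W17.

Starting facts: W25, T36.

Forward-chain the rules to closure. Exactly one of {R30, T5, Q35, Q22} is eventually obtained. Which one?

W25 holds, so V28 follows (Rule 3).
W25 and T36 hold, so Q7 follows (Rule 2).
From T36 and V28, Rule 8 gives W17.
W17 holds, so P13 follows (Rule 9).
From Q7, V28, and P13, Rule 4 gives R30.
Q35 would need T5 and W17 (Rule 10), but T5 is never established. T5 would need Q35 and R30 (Rule 5), but Q35 is never established. Q22 would need Q35 (Rule 7), but Q35 is never established.

R30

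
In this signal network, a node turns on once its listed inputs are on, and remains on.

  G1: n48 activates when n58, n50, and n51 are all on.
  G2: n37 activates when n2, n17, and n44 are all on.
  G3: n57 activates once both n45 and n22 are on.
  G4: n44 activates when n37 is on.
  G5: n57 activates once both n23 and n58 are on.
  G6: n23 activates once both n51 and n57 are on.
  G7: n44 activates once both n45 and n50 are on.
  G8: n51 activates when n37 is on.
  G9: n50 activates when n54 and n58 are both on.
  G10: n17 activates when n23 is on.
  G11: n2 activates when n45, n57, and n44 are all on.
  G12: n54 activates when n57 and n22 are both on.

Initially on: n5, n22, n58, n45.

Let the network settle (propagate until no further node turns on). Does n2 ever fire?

Yes

n45 and n22 are on, so n57 activates (G3).
G12: n57 and n22 on → n54 on.
n54 and n58 are on, so n50 activates (G9).
G7: n45 and n50 on → n44 on.
G11: n45, n57, and n44 on → n2 on.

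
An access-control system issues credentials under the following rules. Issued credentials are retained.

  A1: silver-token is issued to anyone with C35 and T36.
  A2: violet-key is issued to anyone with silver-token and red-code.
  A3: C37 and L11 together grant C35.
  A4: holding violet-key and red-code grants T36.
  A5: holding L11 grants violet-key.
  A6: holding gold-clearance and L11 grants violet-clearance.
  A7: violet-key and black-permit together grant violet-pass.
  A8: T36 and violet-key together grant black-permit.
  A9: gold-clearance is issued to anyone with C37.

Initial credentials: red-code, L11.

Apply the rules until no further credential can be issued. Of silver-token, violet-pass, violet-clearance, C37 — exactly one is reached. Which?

violet-pass

Holding L11 grants violet-key (A5).
Holding violet-key and red-code grants T36 (A4).
Holding T36 and violet-key grants black-permit (A8).
Holding violet-key and black-permit grants violet-pass (A7).
silver-token would need C35 and T36 (A1), but C35 is never granted. violet-clearance would need gold-clearance and L11 (A6), but gold-clearance is never granted. No rule produces C37, and it is not given.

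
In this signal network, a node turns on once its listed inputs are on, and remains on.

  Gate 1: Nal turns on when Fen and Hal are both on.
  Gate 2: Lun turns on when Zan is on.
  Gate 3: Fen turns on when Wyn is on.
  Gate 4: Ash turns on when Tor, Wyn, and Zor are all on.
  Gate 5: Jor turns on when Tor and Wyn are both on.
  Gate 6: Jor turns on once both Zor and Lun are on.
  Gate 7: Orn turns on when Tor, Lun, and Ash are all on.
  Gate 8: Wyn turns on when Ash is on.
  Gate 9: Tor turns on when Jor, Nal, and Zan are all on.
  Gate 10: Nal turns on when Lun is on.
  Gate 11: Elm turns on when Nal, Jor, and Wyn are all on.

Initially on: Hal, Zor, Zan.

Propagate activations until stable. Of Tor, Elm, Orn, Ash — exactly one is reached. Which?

Tor

Zan is on, so Lun turns on (Gate 2).
Gate 6: Zor and Lun on → Jor on.
Gate 10: Lun on → Nal on.
Jor, Nal, and Zan are on, so Tor turns on (Gate 9).
Ash would need Tor, Wyn, and Zor (Gate 4), but Wyn never turns on. Orn would need Tor, Lun, and Ash (Gate 7), but Ash never turns on. Elm would need Nal, Jor, and Wyn (Gate 11), but Wyn never turns on.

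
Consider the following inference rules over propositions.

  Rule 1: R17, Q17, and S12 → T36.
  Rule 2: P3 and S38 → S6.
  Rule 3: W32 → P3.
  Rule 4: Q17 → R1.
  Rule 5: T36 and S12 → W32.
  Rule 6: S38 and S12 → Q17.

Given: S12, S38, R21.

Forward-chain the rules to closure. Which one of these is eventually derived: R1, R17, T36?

R1

From S38 and S12, Rule 6 gives Q17.
Q17 holds, so R1 follows (Rule 4).
No rule produces R17, and it is not given. T36 would need R17, Q17, and S12 (Rule 1), but R17 is never established.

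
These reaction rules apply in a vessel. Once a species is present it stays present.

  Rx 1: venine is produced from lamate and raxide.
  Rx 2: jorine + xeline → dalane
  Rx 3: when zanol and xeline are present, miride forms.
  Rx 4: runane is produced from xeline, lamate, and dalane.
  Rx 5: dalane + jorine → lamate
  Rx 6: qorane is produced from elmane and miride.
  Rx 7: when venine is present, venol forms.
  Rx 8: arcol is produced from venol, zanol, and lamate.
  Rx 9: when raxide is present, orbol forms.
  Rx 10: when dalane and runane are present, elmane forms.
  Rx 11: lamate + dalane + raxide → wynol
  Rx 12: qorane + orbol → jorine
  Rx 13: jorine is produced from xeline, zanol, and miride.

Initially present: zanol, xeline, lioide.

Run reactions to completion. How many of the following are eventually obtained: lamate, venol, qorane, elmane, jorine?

zanol and xeline present → miride forms (Rx 3).
xeline, zanol, and miride present → jorine forms (Rx 13).
jorine and xeline present → dalane forms (Rx 2).
dalane and jorine present → lamate forms (Rx 5).
xeline, lamate, and dalane present → runane forms (Rx 4).
dalane and runane present → elmane forms (Rx 10).
elmane and miride present → qorane forms (Rx 6).
lamate: reached.
venol would need venine (Rx 7), but venine never forms.
qorane: reached.
elmane: reached.
jorine: reached.
Reached: lamate, qorane, elmane, and jorine — 4 of the 5.

4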